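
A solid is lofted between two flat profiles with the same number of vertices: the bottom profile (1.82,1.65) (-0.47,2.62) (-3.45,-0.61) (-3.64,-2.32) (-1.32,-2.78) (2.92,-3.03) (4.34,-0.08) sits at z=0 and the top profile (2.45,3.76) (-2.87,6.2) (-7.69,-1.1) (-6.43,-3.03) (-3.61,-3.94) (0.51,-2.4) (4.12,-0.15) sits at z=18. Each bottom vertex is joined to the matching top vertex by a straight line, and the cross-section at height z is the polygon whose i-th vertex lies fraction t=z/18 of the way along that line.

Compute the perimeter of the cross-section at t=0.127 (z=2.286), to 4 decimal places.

Cross-section at t=0.127: each vertex is (1-t)·p0[i] + t·p1[i].
  v1: (1-0.127)·(1.82,1.65) + 0.127·(2.45,3.76) = (1.9000,1.9180)
  v2: (1-0.127)·(-0.47,2.62) + 0.127·(-2.87,6.2) = (-0.7748,3.0747)
  v3: (1-0.127)·(-3.45,-0.61) + 0.127·(-7.69,-1.1) = (-3.9885,-0.6722)
  v4: (1-0.127)·(-3.64,-2.32) + 0.127·(-6.43,-3.03) = (-3.9943,-2.4102)
  v5: (1-0.127)·(-1.32,-2.78) + 0.127·(-3.61,-3.94) = (-1.6108,-2.9273)
  v6: (1-0.127)·(2.92,-3.03) + 0.127·(0.51,-2.4) = (2.6139,-2.9500)
  v7: (1-0.127)·(4.34,-0.08) + 0.127·(4.12,-0.15) = (4.3121,-0.0889)
Perimeter = Σ |v_{i+1} − v_i|:
  edge 1→2: √(-2.6748² + 1.1567²) = 2.9142 (running 2.9142)
  edge 2→3: √(-3.2137² + -3.7469²) = 4.9363 (running 7.8505)
  edge 3→4: √(-0.0058² + -1.7379²) = 1.7379 (running 9.5884)
  edge 4→5: √(2.3835² + -0.5171²) = 2.4390 (running 12.0274)
  edge 5→6: √(4.2248² + -0.0227²) = 4.2248 (running 16.2522)
  edge 6→7: √(1.6981² + 2.8611²) = 3.3271 (running 19.5793)
  edge 7→1: √(-2.4120² + 2.0069²) = 3.1377 (running 22.7171)
Perimeter = 22.7171

Perimeter at t=0.127: 22.7171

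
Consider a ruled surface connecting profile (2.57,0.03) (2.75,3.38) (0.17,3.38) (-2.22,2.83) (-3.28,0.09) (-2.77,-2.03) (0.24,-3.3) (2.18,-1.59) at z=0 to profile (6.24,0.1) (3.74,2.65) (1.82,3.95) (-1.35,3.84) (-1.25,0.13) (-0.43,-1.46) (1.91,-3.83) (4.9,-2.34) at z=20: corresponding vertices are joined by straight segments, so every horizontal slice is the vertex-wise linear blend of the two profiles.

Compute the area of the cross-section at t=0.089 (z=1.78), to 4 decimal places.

Area at t=0.089: 31.6894

Cross-section at t=0.089: each vertex is (1-t)·p0[i] + t·p1[i].
  v1: (1-0.089)·(2.57,0.03) + 0.089·(6.24,0.1) = (2.8966,0.0362)
  v2: (1-0.089)·(2.75,3.38) + 0.089·(3.74,2.65) = (2.8381,3.3150)
  v3: (1-0.089)·(0.17,3.38) + 0.089·(1.82,3.95) = (0.3168,3.4307)
  v4: (1-0.089)·(-2.22,2.83) + 0.089·(-1.35,3.84) = (-2.1426,2.9199)
  v5: (1-0.089)·(-3.28,0.09) + 0.089·(-1.25,0.13) = (-3.0993,0.0936)
  v6: (1-0.089)·(-2.77,-2.03) + 0.089·(-0.43,-1.46) = (-2.5617,-1.9793)
  v7: (1-0.089)·(0.24,-3.3) + 0.089·(1.91,-3.83) = (0.3886,-3.3472)
  v8: (1-0.089)·(2.18,-1.59) + 0.089·(4.9,-2.34) = (2.4221,-1.6567)
Shoelace sum Σ(x_i·y_{i+1} − x_{i+1}·y_i):
  i=1: 2.8966·3.3150 − 2.8381·0.0362 = +9.4996 (running +9.4996)
  i=2: 2.8381·3.4307 − 0.3168·3.3150 = +8.6864 (running +18.1860)
  i=3: 0.3168·2.9199 − -2.1426·3.4307 = +8.2757 (running +26.4618)
  i=4: -2.1426·0.0936 − -3.0993·2.9199 = +8.8492 (running +35.3110)
  i=5: -3.0993·-1.9793 − -2.5617·0.0936 = +6.3741 (running +41.6851)
  i=6: -2.5617·-3.3472 − 0.3886·-1.9793 = +9.3438 (running +51.0289)
  i=7: 0.3886·-1.6567 − 2.4221·-3.3472 = +7.4633 (running +58.4921)
  i=8: 2.4221·0.0362 − 2.8966·-1.6567 = +4.8867 (running +63.3789)
Area = |Σ|/2 = |63.3789|/2 = 31.6894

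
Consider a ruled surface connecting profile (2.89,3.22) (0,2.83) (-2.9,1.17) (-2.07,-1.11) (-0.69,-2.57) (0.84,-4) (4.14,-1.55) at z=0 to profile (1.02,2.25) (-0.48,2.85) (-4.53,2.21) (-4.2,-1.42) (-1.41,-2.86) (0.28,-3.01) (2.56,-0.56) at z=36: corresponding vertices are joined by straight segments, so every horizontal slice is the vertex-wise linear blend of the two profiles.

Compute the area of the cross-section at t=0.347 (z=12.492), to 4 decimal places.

Area at t=0.347: 30.9340

Cross-section at t=0.347: each vertex is (1-t)·p0[i] + t·p1[i].
  v1: (1-0.347)·(2.89,3.22) + 0.347·(1.02,2.25) = (2.2411,2.8834)
  v2: (1-0.347)·(0,2.83) + 0.347·(-0.48,2.85) = (-0.1666,2.8369)
  v3: (1-0.347)·(-2.9,1.17) + 0.347·(-4.53,2.21) = (-3.4656,1.5309)
  v4: (1-0.347)·(-2.07,-1.11) + 0.347·(-4.2,-1.42) = (-2.8091,-1.2176)
  v5: (1-0.347)·(-0.69,-2.57) + 0.347·(-1.41,-2.86) = (-0.9398,-2.6706)
  v6: (1-0.347)·(0.84,-4) + 0.347·(0.28,-3.01) = (0.6457,-3.6565)
  v7: (1-0.347)·(4.14,-1.55) + 0.347·(2.56,-0.56) = (3.5917,-1.2065)
Shoelace sum Σ(x_i·y_{i+1} − x_{i+1}·y_i):
  i=1: 2.2411·2.8369 − -0.1666·2.8834 = +6.8382 (running +6.8382)
  i=2: -0.1666·1.5309 − -3.4656·2.8369 = +9.5767 (running +16.4149)
  i=3: -3.4656·-1.2176 − -2.8091·1.5309 = +8.5200 (running +24.9349)
  i=4: -2.8091·-2.6706 − -0.9398·-1.2176 = +6.3578 (running +31.2927)
  i=5: -0.9398·-3.6565 − 0.6457·-2.6706 = +5.1609 (running +36.4536)
  i=6: 0.6457·-1.2065 − 3.5917·-3.6565 = +12.3541 (running +48.8077)
  i=7: 3.5917·2.8834 − 2.2411·-1.2065 = +13.0603 (running +61.8680)
Area = |Σ|/2 = |61.8680|/2 = 30.9340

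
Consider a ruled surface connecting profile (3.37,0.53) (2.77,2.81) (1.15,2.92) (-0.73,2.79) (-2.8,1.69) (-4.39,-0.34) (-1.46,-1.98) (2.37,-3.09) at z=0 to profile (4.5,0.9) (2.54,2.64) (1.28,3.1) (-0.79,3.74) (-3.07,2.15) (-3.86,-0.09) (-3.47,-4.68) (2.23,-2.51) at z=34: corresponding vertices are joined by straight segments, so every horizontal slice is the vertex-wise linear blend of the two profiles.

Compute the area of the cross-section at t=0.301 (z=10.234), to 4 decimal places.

Cross-section at t=0.301: each vertex is (1-t)·p0[i] + t·p1[i].
  v1: (1-0.301)·(3.37,0.53) + 0.301·(4.5,0.9) = (3.7101,0.6414)
  v2: (1-0.301)·(2.77,2.81) + 0.301·(2.54,2.64) = (2.7008,2.7588)
  v3: (1-0.301)·(1.15,2.92) + 0.301·(1.28,3.1) = (1.1891,2.9742)
  v4: (1-0.301)·(-0.73,2.79) + 0.301·(-0.79,3.74) = (-0.7481,3.0760)
  v5: (1-0.301)·(-2.8,1.69) + 0.301·(-3.07,2.15) = (-2.8813,1.8285)
  v6: (1-0.301)·(-4.39,-0.34) + 0.301·(-3.86,-0.09) = (-4.2305,-0.2648)
  v7: (1-0.301)·(-1.46,-1.98) + 0.301·(-3.47,-4.68) = (-2.0650,-2.7927)
  v8: (1-0.301)·(2.37,-3.09) + 0.301·(2.23,-2.51) = (2.3279,-2.9154)
Shoelace sum Σ(x_i·y_{i+1} − x_{i+1}·y_i):
  i=1: 3.7101·2.7588 − 2.7008·0.6414 = +8.5034 (running +8.5034)
  i=2: 2.7008·2.9742 − 1.1891·2.7588 = +4.7520 (running +13.2554)
  i=3: 1.1891·3.0760 − -0.7481·2.9742 = +5.8826 (running +19.1380)
  i=4: -0.7481·1.8285 − -2.8813·3.0760 = +7.4948 (running +26.6328)
  i=5: -2.8813·-0.2648 − -4.2305·1.8285 = +8.4981 (running +35.1309)
  i=6: -4.2305·-2.7927 − -2.0650·-0.2648 = +11.2677 (running +46.3986)
  i=7: -2.0650·-2.9154 − 2.3279·-2.7927 = +12.5214 (running +58.9200)
  i=8: 2.3279·0.6414 − 3.7101·-2.9154 = +12.3096 (running +71.2296)
Area = |Σ|/2 = |71.2296|/2 = 35.6148

Area at t=0.301: 35.6148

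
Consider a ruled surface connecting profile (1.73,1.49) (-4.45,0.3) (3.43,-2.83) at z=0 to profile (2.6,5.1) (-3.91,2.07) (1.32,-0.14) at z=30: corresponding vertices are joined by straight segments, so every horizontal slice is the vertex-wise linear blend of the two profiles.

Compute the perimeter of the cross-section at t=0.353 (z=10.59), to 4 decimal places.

Perimeter at t=0.353: 18.7392

Cross-section at t=0.353: each vertex is (1-t)·p0[i] + t·p1[i].
  v1: (1-0.353)·(1.73,1.49) + 0.353·(2.6,5.1) = (2.0371,2.7643)
  v2: (1-0.353)·(-4.45,0.3) + 0.353·(-3.91,2.07) = (-4.2594,0.9248)
  v3: (1-0.353)·(3.43,-2.83) + 0.353·(1.32,-0.14) = (2.6852,-1.8804)
Perimeter = Σ |v_{i+1} − v_i|:
  edge 1→2: √(-6.2965² + -1.8395²) = 6.5597 (running 6.5597)
  edge 2→3: √(6.9446² + -2.8052²) = 7.4897 (running 14.0494)
  edge 3→1: √(-0.6481² + 4.6448²) = 4.6898 (running 18.7392)
Perimeter = 18.7392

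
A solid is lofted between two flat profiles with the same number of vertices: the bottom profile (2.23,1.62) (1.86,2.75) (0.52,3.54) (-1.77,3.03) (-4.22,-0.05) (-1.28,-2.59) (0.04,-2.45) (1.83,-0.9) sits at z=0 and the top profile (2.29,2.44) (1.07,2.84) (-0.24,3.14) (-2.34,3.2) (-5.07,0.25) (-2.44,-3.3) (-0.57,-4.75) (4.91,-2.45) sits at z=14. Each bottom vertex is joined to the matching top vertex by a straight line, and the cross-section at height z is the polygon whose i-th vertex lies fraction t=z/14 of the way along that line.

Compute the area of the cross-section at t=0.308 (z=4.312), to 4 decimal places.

Cross-section at t=0.308: each vertex is (1-t)·p0[i] + t·p1[i].
  v1: (1-0.308)·(2.23,1.62) + 0.308·(2.29,2.44) = (2.2485,1.8726)
  v2: (1-0.308)·(1.86,2.75) + 0.308·(1.07,2.84) = (1.6167,2.7777)
  v3: (1-0.308)·(0.52,3.54) + 0.308·(-0.24,3.14) = (0.2859,3.4168)
  v4: (1-0.308)·(-1.77,3.03) + 0.308·(-2.34,3.2) = (-1.9456,3.0824)
  v5: (1-0.308)·(-4.22,-0.05) + 0.308·(-5.07,0.25) = (-4.4818,0.0424)
  v6: (1-0.308)·(-1.28,-2.59) + 0.308·(-2.44,-3.3) = (-1.6373,-2.8087)
  v7: (1-0.308)·(0.04,-2.45) + 0.308·(-0.57,-4.75) = (-0.1479,-3.1584)
  v8: (1-0.308)·(1.83,-0.9) + 0.308·(4.91,-2.45) = (2.7786,-1.3774)
Shoelace sum Σ(x_i·y_{i+1} − x_{i+1}·y_i):
  i=1: 2.2485·2.7777 − 1.6167·1.8726 = +3.2183 (running +3.2183)
  i=2: 1.6167·3.4168 − 0.2859·2.7777 = +4.7297 (running +7.9480)
  i=3: 0.2859·3.0824 − -1.9456·3.4168 = +7.5289 (running +15.4769)
  i=4: -1.9456·0.0424 − -4.4818·3.0824 = +13.7320 (running +29.2089)
  i=5: -4.4818·-2.8087 − -1.6373·0.0424 = +12.6574 (running +41.8663)
  i=6: -1.6373·-3.1584 − -0.1479·-2.8087 = +4.7558 (running +46.6221)
  i=7: -0.1479·-1.3774 − 2.7786·-3.1584 = +8.9797 (running +55.6019)
  i=8: 2.7786·1.8726 − 2.2485·-1.3774 = +8.3002 (running +63.9021)
Area = |Σ|/2 = |63.9021|/2 = 31.9510

Area at t=0.308: 31.9510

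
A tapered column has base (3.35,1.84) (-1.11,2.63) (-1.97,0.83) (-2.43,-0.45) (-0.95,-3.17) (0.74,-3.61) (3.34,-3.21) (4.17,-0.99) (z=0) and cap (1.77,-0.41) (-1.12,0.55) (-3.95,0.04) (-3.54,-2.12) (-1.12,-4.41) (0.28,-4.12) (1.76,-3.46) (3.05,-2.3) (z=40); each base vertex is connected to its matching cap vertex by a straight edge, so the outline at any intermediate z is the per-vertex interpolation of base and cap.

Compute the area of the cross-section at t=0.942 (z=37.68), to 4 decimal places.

Cross-section at t=0.942: each vertex is (1-t)·p0[i] + t·p1[i].
  v1: (1-0.942)·(3.35,1.84) + 0.942·(1.77,-0.41) = (1.8616,-0.2795)
  v2: (1-0.942)·(-1.11,2.63) + 0.942·(-1.12,0.55) = (-1.1194,0.6706)
  v3: (1-0.942)·(-1.97,0.83) + 0.942·(-3.95,0.04) = (-3.8352,0.0858)
  v4: (1-0.942)·(-2.43,-0.45) + 0.942·(-3.54,-2.12) = (-3.4756,-2.0231)
  v5: (1-0.942)·(-0.95,-3.17) + 0.942·(-1.12,-4.41) = (-1.1101,-4.3381)
  v6: (1-0.942)·(0.74,-3.61) + 0.942·(0.28,-4.12) = (0.3067,-4.0904)
  v7: (1-0.942)·(3.34,-3.21) + 0.942·(1.76,-3.46) = (1.8516,-3.4455)
  v8: (1-0.942)·(4.17,-0.99) + 0.942·(3.05,-2.3) = (3.1150,-2.2240)
Shoelace sum Σ(x_i·y_{i+1} − x_{i+1}·y_i):
  i=1: 1.8616·0.6706 − -1.1194·-0.2795 = +0.9356 (running +0.9356)
  i=2: -1.1194·0.0858 − -3.8352·0.6706 = +2.4759 (running +3.4116)
  i=3: -3.8352·-2.0231 − -3.4756·0.0858 = +8.0573 (running +11.4689)
  i=4: -3.4756·-4.3381 − -1.1101·-2.0231 = +12.8315 (running +24.3004)
  i=5: -1.1101·-4.0904 − 0.3067·-4.3381 = +5.8713 (running +30.1718)
  i=6: 0.3067·-3.4455 − 1.8516·-4.0904 = +6.5173 (running +36.6891)
  i=7: 1.8516·-2.2240 − 3.1150·-3.4455 = +6.6145 (running +43.3036)
  i=8: 3.1150·-0.2795 − 1.8616·-2.2240 = +3.2697 (running +46.5733)
Area = |Σ|/2 = |46.5733|/2 = 23.2867

Area at t=0.942: 23.2867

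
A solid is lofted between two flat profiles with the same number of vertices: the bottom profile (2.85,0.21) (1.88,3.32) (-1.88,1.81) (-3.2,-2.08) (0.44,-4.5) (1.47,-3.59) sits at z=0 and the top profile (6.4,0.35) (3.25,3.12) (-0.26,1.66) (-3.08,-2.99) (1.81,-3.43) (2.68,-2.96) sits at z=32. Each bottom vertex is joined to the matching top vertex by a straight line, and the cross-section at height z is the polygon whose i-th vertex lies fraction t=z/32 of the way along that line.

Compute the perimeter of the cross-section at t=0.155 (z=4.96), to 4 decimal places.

Perimeter at t=0.155: 21.4366

Cross-section at t=0.155: each vertex is (1-t)·p0[i] + t·p1[i].
  v1: (1-0.155)·(2.85,0.21) + 0.155·(6.4,0.35) = (3.4002,0.2317)
  v2: (1-0.155)·(1.88,3.32) + 0.155·(3.25,3.12) = (2.0923,3.2890)
  v3: (1-0.155)·(-1.88,1.81) + 0.155·(-0.26,1.66) = (-1.6289,1.7868)
  v4: (1-0.155)·(-3.2,-2.08) + 0.155·(-3.08,-2.99) = (-3.1814,-2.2210)
  v5: (1-0.155)·(0.44,-4.5) + 0.155·(1.81,-3.43) = (0.6523,-4.3342)
  v6: (1-0.155)·(1.47,-3.59) + 0.155·(2.68,-2.96) = (1.6575,-3.4924)
Perimeter = Σ |v_{i+1} − v_i|:
  edge 1→2: √(-1.3079² + 3.0573²) = 3.3253 (running 3.3253)
  edge 2→3: √(-3.7212² + -1.5022²) = 4.0130 (running 7.3383)
  edge 3→4: √(-1.5525² + -4.0078²) = 4.2980 (running 11.6363)
  edge 4→5: √(3.8338² + -2.1131²) = 4.3775 (running 16.0139)
  edge 5→6: √(1.0052² + 0.8418²) = 1.3111 (running 17.3250)
  edge 6→1: √(1.7427² + 3.7241²) = 4.1116 (running 21.4366)
Perimeter = 21.4366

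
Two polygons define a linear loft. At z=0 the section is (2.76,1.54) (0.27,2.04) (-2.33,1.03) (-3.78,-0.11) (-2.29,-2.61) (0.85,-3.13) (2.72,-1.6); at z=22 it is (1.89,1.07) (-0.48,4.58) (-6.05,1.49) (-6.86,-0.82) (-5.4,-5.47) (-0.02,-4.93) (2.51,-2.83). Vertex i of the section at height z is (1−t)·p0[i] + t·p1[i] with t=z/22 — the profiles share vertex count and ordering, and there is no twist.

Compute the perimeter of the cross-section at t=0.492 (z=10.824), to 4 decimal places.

Cross-section at t=0.492: each vertex is (1-t)·p0[i] + t·p1[i].
  v1: (1-0.492)·(2.76,1.54) + 0.492·(1.89,1.07) = (2.3320,1.3088)
  v2: (1-0.492)·(0.27,2.04) + 0.492·(-0.48,4.58) = (-0.0990,3.2897)
  v3: (1-0.492)·(-2.33,1.03) + 0.492·(-6.05,1.49) = (-4.1602,1.2563)
  v4: (1-0.492)·(-3.78,-0.11) + 0.492·(-6.86,-0.82) = (-5.2954,-0.4593)
  v5: (1-0.492)·(-2.29,-2.61) + 0.492·(-5.4,-5.47) = (-3.8201,-4.0171)
  v6: (1-0.492)·(0.85,-3.13) + 0.492·(-0.02,-4.93) = (0.4220,-4.0156)
  v7: (1-0.492)·(2.72,-1.6) + 0.492·(2.51,-2.83) = (2.6167,-2.2052)
Perimeter = Σ |v_{i+1} − v_i|:
  edge 1→2: √(-2.4310² + 1.9809²) = 3.1359 (running 3.1359)
  edge 2→3: √(-4.0612² + -2.0334²) = 4.5418 (running 7.6777)
  edge 3→4: √(-1.1351² + -1.7156²) = 2.0572 (running 9.7349)
  edge 4→5: √(1.4752² + -3.5578²) = 3.8515 (running 13.5864)
  edge 5→6: √(4.2421² + 0.0015²) = 4.2421 (running 17.8285)
  edge 6→7: √(2.1947² + 1.8104²) = 2.8451 (running 20.6735)
  edge 7→1: √(-0.2847² + 3.5139²) = 3.5254 (running 24.1990)
Perimeter = 24.1990

Perimeter at t=0.492: 24.1990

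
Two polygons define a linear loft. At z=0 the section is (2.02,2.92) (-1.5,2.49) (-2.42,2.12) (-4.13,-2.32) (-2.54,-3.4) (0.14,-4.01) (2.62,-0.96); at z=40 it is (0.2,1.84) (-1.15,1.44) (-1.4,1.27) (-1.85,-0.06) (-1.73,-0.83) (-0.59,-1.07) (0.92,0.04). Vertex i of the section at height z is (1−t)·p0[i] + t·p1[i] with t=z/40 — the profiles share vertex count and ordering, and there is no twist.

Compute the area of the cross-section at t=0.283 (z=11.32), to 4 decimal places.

Area at t=0.283: 22.5919

Cross-section at t=0.283: each vertex is (1-t)·p0[i] + t·p1[i].
  v1: (1-0.283)·(2.02,2.92) + 0.283·(0.2,1.84) = (1.5049,2.6144)
  v2: (1-0.283)·(-1.5,2.49) + 0.283·(-1.15,1.44) = (-1.4010,2.1929)
  v3: (1-0.283)·(-2.42,2.12) + 0.283·(-1.4,1.27) = (-2.1313,1.8795)
  v4: (1-0.283)·(-4.13,-2.32) + 0.283·(-1.85,-0.06) = (-3.4848,-1.6804)
  v5: (1-0.283)·(-2.54,-3.4) + 0.283·(-1.73,-0.83) = (-2.3108,-2.6727)
  v6: (1-0.283)·(0.14,-4.01) + 0.283·(-0.59,-1.07) = (-0.0666,-3.1780)
  v7: (1-0.283)·(2.62,-0.96) + 0.283·(0.92,0.04) = (2.1389,-0.6770)
Shoelace sum Σ(x_i·y_{i+1} − x_{i+1}·y_i):
  i=1: 1.5049·2.1929 − -1.4010·2.6144 = +6.9627 (running +6.9627)
  i=2: -1.4010·1.8795 − -2.1313·2.1929 = +2.0407 (running +9.0034)
  i=3: -2.1313·-1.6804 − -3.4848·1.8795 = +10.1310 (running +19.1344)
  i=4: -3.4848·-2.6727 − -2.3108·-1.6804 = +5.4306 (running +24.5650)
  i=5: -2.3108·-3.1780 − -0.0666·-2.6727 = +7.1656 (running +31.7306)
  i=6: -0.0666·-0.6770 − 2.1389·-3.1780 = +6.8425 (running +38.5731)
  i=7: 2.1389·2.6144 − 1.5049·-0.6770 = +6.6107 (running +45.1838)
Area = |Σ|/2 = |45.1838|/2 = 22.5919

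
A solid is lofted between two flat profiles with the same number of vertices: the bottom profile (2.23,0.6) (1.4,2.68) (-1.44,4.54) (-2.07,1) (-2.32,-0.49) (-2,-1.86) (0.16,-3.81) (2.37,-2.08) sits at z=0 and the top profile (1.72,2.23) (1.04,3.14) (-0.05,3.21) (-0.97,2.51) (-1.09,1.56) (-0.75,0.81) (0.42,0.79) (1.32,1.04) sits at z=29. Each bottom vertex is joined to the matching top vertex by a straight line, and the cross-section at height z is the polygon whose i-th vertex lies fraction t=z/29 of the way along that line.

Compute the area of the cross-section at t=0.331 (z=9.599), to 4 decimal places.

Area at t=0.331: 17.6715

Cross-section at t=0.331: each vertex is (1-t)·p0[i] + t·p1[i].
  v1: (1-0.331)·(2.23,0.6) + 0.331·(1.72,2.23) = (2.0612,1.1395)
  v2: (1-0.331)·(1.4,2.68) + 0.331·(1.04,3.14) = (1.2808,2.8323)
  v3: (1-0.331)·(-1.44,4.54) + 0.331·(-0.05,3.21) = (-0.9799,4.0998)
  v4: (1-0.331)·(-2.07,1) + 0.331·(-0.97,2.51) = (-1.7059,1.4998)
  v5: (1-0.331)·(-2.32,-0.49) + 0.331·(-1.09,1.56) = (-1.9129,0.1886)
  v6: (1-0.331)·(-2,-1.86) + 0.331·(-0.75,0.81) = (-1.5863,-0.9762)
  v7: (1-0.331)·(0.16,-3.81) + 0.331·(0.42,0.79) = (0.2461,-2.2874)
  v8: (1-0.331)·(2.37,-2.08) + 0.331·(1.32,1.04) = (2.0225,-1.0473)
Shoelace sum Σ(x_i·y_{i+1} − x_{i+1}·y_i):
  i=1: 2.0612·2.8323 − 1.2808·1.1395 = +4.3783 (running +4.3783)
  i=2: 1.2808·4.0998 − -0.9799·2.8323 = +8.0265 (running +12.4048)
  i=3: -0.9799·1.4998 − -1.7059·4.0998 = +5.5241 (running +17.9289)
  i=4: -1.7059·0.1886 − -1.9129·1.4998 = +2.5473 (running +20.4762)
  i=5: -1.9129·-0.9762 − -1.5863·0.1886 = +2.1665 (running +22.6427)
  i=6: -1.5863·-2.2874 − 0.2461·-0.9762 = +3.8686 (running +26.5113)
  i=7: 0.2461·-1.0473 − 2.0225·-2.2874 = +4.3685 (running +30.8797)
  i=8: 2.0225·1.1395 − 2.0612·-1.0473 = +4.4633 (running +35.3430)
Area = |Σ|/2 = |35.3430|/2 = 17.6715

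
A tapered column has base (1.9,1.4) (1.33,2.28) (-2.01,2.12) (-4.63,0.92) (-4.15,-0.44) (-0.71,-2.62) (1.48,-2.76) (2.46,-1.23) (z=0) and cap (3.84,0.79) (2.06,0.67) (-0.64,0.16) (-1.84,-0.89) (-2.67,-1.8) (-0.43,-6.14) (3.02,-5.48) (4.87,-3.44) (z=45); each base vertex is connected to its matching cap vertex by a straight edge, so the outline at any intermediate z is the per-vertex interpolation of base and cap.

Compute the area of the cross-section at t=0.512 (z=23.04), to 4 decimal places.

Area at t=0.512: 30.4695

Cross-section at t=0.512: each vertex is (1-t)·p0[i] + t·p1[i].
  v1: (1-0.512)·(1.9,1.4) + 0.512·(3.84,0.79) = (2.8933,1.0877)
  v2: (1-0.512)·(1.33,2.28) + 0.512·(2.06,0.67) = (1.7038,1.4557)
  v3: (1-0.512)·(-2.01,2.12) + 0.512·(-0.64,0.16) = (-1.3086,1.1165)
  v4: (1-0.512)·(-4.63,0.92) + 0.512·(-1.84,-0.89) = (-3.2015,-0.0067)
  v5: (1-0.512)·(-4.15,-0.44) + 0.512·(-2.67,-1.8) = (-3.3922,-1.1363)
  v6: (1-0.512)·(-0.71,-2.62) + 0.512·(-0.43,-6.14) = (-0.5666,-4.4222)
  v7: (1-0.512)·(1.48,-2.76) + 0.512·(3.02,-5.48) = (2.2685,-4.1526)
  v8: (1-0.512)·(2.46,-1.23) + 0.512·(4.87,-3.44) = (3.6939,-2.3615)
Shoelace sum Σ(x_i·y_{i+1} − x_{i+1}·y_i):
  i=1: 2.8933·1.4557 − 1.7038·1.0877 = +2.3585 (running +2.3585)
  i=2: 1.7038·1.1165 − -1.3086·1.4557 = +3.8071 (running +6.1656)
  i=3: -1.3086·-0.0067 − -3.2015·1.1165 = +3.5832 (running +9.7488)
  i=4: -3.2015·-1.1363 − -3.3922·-0.0067 = +3.6152 (running +13.3640)
  i=5: -3.3922·-4.4222 − -0.5666·-1.1363 = +14.3574 (running +27.7214)
  i=6: -0.5666·-4.1526 − 2.2685·-4.4222 = +12.3848 (running +40.1062)
  i=7: 2.2685·-2.3615 − 3.6939·-4.1526 = +9.9825 (running +50.0887)
  i=8: 3.6939·1.0877 − 2.8933·-2.3615 = +10.8503 (running +60.9390)
Area = |Σ|/2 = |60.9390|/2 = 30.4695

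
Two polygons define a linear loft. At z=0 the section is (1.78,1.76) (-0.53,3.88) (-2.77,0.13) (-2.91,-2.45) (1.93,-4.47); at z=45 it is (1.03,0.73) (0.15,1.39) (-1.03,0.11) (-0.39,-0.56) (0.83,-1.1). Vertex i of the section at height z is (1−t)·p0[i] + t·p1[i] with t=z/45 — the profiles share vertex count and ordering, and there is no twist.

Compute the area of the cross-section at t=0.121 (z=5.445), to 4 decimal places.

Cross-section at t=0.121: each vertex is (1-t)·p0[i] + t·p1[i].
  v1: (1-0.121)·(1.78,1.76) + 0.121·(1.03,0.73) = (1.6893,1.6354)
  v2: (1-0.121)·(-0.53,3.88) + 0.121·(0.15,1.39) = (-0.4477,3.5787)
  v3: (1-0.121)·(-2.77,0.13) + 0.121·(-1.03,0.11) = (-2.5595,0.1276)
  v4: (1-0.121)·(-2.91,-2.45) + 0.121·(-0.39,-0.56) = (-2.6051,-2.2213)
  v5: (1-0.121)·(1.93,-4.47) + 0.121·(0.83,-1.1) = (1.7969,-4.0622)
Shoelace sum Σ(x_i·y_{i+1} − x_{i+1}·y_i):
  i=1: 1.6893·3.5787 − -0.4477·1.6354 = +6.7775 (running +6.7775)
  i=2: -0.4477·0.1276 − -2.5595·3.5787 = +9.1024 (running +15.8800)
  i=3: -2.5595·-2.2213 − -2.6051·0.1276 = +6.0177 (running +21.8977)
  i=4: -2.6051·-4.0622 − 1.7969·-2.2213 = +14.5739 (running +36.4716)
  i=5: 1.7969·1.6354 − 1.6893·-4.0622 = +9.8007 (running +46.2723)
Area = |Σ|/2 = |46.2723|/2 = 23.1362

Area at t=0.121: 23.1362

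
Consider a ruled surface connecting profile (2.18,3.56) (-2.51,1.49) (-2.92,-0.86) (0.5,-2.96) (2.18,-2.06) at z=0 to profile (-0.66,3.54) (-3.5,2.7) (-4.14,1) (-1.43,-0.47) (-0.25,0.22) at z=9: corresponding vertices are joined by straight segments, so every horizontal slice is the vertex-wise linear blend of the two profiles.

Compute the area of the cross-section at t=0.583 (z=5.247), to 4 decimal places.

Cross-section at t=0.583: each vertex is (1-t)·p0[i] + t·p1[i].
  v1: (1-0.583)·(2.18,3.56) + 0.583·(-0.66,3.54) = (0.5243,3.5483)
  v2: (1-0.583)·(-2.51,1.49) + 0.583·(-3.5,2.7) = (-3.0872,2.1954)
  v3: (1-0.583)·(-2.92,-0.86) + 0.583·(-4.14,1) = (-3.6313,0.2244)
  v4: (1-0.583)·(0.5,-2.96) + 0.583·(-1.43,-0.47) = (-0.6252,-1.5083)
  v5: (1-0.583)·(2.18,-2.06) + 0.583·(-0.25,0.22) = (0.7633,-0.7308)
Shoelace sum Σ(x_i·y_{i+1} − x_{i+1}·y_i):
  i=1: 0.5243·2.1954 − -3.0872·3.5483 = +12.1053 (running +12.1053)
  i=2: -3.0872·0.2244 − -3.6313·2.1954 = +7.2795 (running +19.3848)
  i=3: -3.6313·-1.5083 − -0.6252·0.2244 = +5.6174 (running +25.0022)
  i=4: -0.6252·-0.7308 − 0.7633·-1.5083 = +1.6082 (running +26.6104)
  i=5: 0.7633·3.5483 − 0.5243·-0.7308 = +3.0916 (running +29.7020)
Area = |Σ|/2 = |29.7020|/2 = 14.8510

Area at t=0.583: 14.8510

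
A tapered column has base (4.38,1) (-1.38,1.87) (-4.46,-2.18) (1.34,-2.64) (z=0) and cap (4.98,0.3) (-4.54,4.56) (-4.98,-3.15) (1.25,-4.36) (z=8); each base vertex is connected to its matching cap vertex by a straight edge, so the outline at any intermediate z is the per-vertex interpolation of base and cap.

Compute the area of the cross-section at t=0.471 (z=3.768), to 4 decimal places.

Area at t=0.471: 37.7412

Cross-section at t=0.471: each vertex is (1-t)·p0[i] + t·p1[i].
  v1: (1-0.471)·(4.38,1) + 0.471·(4.98,0.3) = (4.6626,0.6703)
  v2: (1-0.471)·(-1.38,1.87) + 0.471·(-4.54,4.56) = (-2.8684,3.1370)
  v3: (1-0.471)·(-4.46,-2.18) + 0.471·(-4.98,-3.15) = (-4.7049,-2.6369)
  v4: (1-0.471)·(1.34,-2.64) + 0.471·(1.25,-4.36) = (1.2976,-3.4501)
Shoelace sum Σ(x_i·y_{i+1} − x_{i+1}·y_i):
  i=1: 4.6626·3.1370 − -2.8684·0.6703 = +16.5492 (running +16.5492)
  i=2: -2.8684·-2.6369 − -4.7049·3.1370 = +22.3228 (running +38.8720)
  i=3: -4.7049·-3.4501 − 1.2976·-2.6369 = +19.6542 (running +58.5261)
  i=4: 1.2976·0.6703 − 4.6626·-3.4501 = +16.9563 (running +75.4825)
Area = |Σ|/2 = |75.4825|/2 = 37.7412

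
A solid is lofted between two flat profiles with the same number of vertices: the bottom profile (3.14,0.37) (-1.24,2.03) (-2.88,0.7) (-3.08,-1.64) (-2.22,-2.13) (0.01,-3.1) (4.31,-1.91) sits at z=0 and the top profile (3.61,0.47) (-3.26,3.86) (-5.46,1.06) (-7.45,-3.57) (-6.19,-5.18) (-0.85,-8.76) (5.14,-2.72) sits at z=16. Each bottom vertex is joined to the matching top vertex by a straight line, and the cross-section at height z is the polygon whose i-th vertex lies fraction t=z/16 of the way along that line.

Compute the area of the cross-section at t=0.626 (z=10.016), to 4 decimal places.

Area at t=0.626: 62.5471

Cross-section at t=0.626: each vertex is (1-t)·p0[i] + t·p1[i].
  v1: (1-0.626)·(3.14,0.37) + 0.626·(3.61,0.47) = (3.4342,0.4326)
  v2: (1-0.626)·(-1.24,2.03) + 0.626·(-3.26,3.86) = (-2.5045,3.1756)
  v3: (1-0.626)·(-2.88,0.7) + 0.626·(-5.46,1.06) = (-4.4951,0.9254)
  v4: (1-0.626)·(-3.08,-1.64) + 0.626·(-7.45,-3.57) = (-5.8156,-2.8482)
  v5: (1-0.626)·(-2.22,-2.13) + 0.626·(-6.19,-5.18) = (-4.7052,-4.0393)
  v6: (1-0.626)·(0.01,-3.1) + 0.626·(-0.85,-8.76) = (-0.5284,-6.6432)
  v7: (1-0.626)·(4.31,-1.91) + 0.626·(5.14,-2.72) = (4.8296,-2.4171)
Shoelace sum Σ(x_i·y_{i+1} − x_{i+1}·y_i):
  i=1: 3.4342·3.1756 − -2.5045·0.4326 = +11.9891 (running +11.9891)
  i=2: -2.5045·0.9254 − -4.4951·3.1756 = +11.9569 (running +23.9460)
  i=3: -4.4951·-2.8482 − -5.8156·0.9254 = +18.1843 (running +42.1303)
  i=4: -5.8156·-4.0393 − -4.7052·-2.8482 = +10.0897 (running +52.2201)
  i=5: -4.7052·-6.6432 − -0.5284·-4.0393 = +29.1233 (running +81.3434)
  i=6: -0.5284·-2.4171 − 4.8296·-6.6432 = +33.3608 (running +114.7041)
  i=7: 4.8296·0.4326 − 3.4342·-2.4171 = +10.3900 (running +125.0941)
Area = |Σ|/2 = |125.0941|/2 = 62.5471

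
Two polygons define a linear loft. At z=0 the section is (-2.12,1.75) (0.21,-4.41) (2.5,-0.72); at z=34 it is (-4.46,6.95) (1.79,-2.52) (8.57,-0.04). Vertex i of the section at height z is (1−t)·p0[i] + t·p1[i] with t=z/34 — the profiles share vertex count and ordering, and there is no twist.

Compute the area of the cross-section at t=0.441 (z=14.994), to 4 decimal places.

Area at t=0.441: 22.6739

Cross-section at t=0.441: each vertex is (1-t)·p0[i] + t·p1[i].
  v1: (1-0.441)·(-2.12,1.75) + 0.441·(-4.46,6.95) = (-3.1519,4.0432)
  v2: (1-0.441)·(0.21,-4.41) + 0.441·(1.79,-2.52) = (0.9068,-3.5765)
  v3: (1-0.441)·(2.5,-0.72) + 0.441·(8.57,-0.04) = (5.1769,-0.4201)
Shoelace sum Σ(x_i·y_{i+1} − x_{i+1}·y_i):
  i=1: -3.1519·-3.5765 − 0.9068·4.0432 = +7.6067 (running +7.6067)
  i=2: 0.9068·-0.4201 − 5.1769·-3.5765 = +18.1342 (running +25.7408)
  i=3: 5.1769·4.0432 − -3.1519·-0.4201 = +19.6069 (running +45.3478)
Area = |Σ|/2 = |45.3478|/2 = 22.6739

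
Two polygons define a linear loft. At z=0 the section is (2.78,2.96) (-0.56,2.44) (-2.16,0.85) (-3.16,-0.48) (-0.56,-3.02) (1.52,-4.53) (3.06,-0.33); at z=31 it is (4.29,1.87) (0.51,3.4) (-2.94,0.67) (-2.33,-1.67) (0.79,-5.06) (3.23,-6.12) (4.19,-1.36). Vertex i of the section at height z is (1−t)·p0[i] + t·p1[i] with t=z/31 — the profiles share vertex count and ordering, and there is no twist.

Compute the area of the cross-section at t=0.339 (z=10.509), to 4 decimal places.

Area at t=0.339: 33.3320

Cross-section at t=0.339: each vertex is (1-t)·p0[i] + t·p1[i].
  v1: (1-0.339)·(2.78,2.96) + 0.339·(4.29,1.87) = (3.2919,2.5905)
  v2: (1-0.339)·(-0.56,2.44) + 0.339·(0.51,3.4) = (-0.1973,2.7654)
  v3: (1-0.339)·(-2.16,0.85) + 0.339·(-2.94,0.67) = (-2.4244,0.7890)
  v4: (1-0.339)·(-3.16,-0.48) + 0.339·(-2.33,-1.67) = (-2.8786,-0.8834)
  v5: (1-0.339)·(-0.56,-3.02) + 0.339·(0.79,-5.06) = (-0.1023,-3.7116)
  v6: (1-0.339)·(1.52,-4.53) + 0.339·(3.23,-6.12) = (2.0997,-5.0690)
  v7: (1-0.339)·(3.06,-0.33) + 0.339·(4.19,-1.36) = (3.4431,-0.6792)
Shoelace sum Σ(x_i·y_{i+1} − x_{i+1}·y_i):
  i=1: 3.2919·2.7654 − -0.1973·2.5905 = +9.6146 (running +9.6146)
  i=2: -0.1973·0.7890 − -2.4244·2.7654 = +6.5489 (running +16.1635)
  i=3: -2.4244·-0.8834 − -2.8786·0.7890 = +4.4129 (running +20.5764)
  i=4: -2.8786·-3.7116 − -0.1023·-0.8834 = +10.5938 (running +31.1702)
  i=5: -0.1023·-5.0690 − 2.0997·-3.7116 = +8.3119 (running +39.4822)
  i=6: 2.0997·-0.6792 − 3.4431·-5.0690 = +16.0269 (running +55.5091)
  i=7: 3.4431·2.5905 − 3.2919·-0.6792 = +11.1550 (running +66.6641)
Area = |Σ|/2 = |66.6641|/2 = 33.3320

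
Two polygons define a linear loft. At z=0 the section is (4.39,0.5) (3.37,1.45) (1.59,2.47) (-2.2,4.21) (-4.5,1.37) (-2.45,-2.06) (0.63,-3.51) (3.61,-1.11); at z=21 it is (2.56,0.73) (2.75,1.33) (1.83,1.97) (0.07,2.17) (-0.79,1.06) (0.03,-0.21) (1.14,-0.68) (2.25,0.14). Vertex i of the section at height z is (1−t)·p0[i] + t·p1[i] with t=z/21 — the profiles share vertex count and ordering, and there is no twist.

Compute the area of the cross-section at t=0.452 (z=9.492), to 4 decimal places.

Cross-section at t=0.452: each vertex is (1-t)·p0[i] + t·p1[i].
  v1: (1-0.452)·(4.39,0.5) + 0.452·(2.56,0.73) = (3.5628,0.6040)
  v2: (1-0.452)·(3.37,1.45) + 0.452·(2.75,1.33) = (3.0898,1.3958)
  v3: (1-0.452)·(1.59,2.47) + 0.452·(1.83,1.97) = (1.6985,2.2440)
  v4: (1-0.452)·(-2.2,4.21) + 0.452·(0.07,2.17) = (-1.1740,3.2879)
  v5: (1-0.452)·(-4.5,1.37) + 0.452·(-0.79,1.06) = (-2.8231,1.2299)
  v6: (1-0.452)·(-2.45,-2.06) + 0.452·(0.03,-0.21) = (-1.3290,-1.2238)
  v7: (1-0.452)·(0.63,-3.51) + 0.452·(1.14,-0.68) = (0.8605,-2.2308)
  v8: (1-0.452)·(3.61,-1.11) + 0.452·(2.25,0.14) = (2.9953,-0.5450)
Shoelace sum Σ(x_i·y_{i+1} − x_{i+1}·y_i):
  i=1: 3.5628·1.3958 − 3.0898·0.6040 = +3.1068 (running +3.1068)
  i=2: 3.0898·2.2440 − 1.6985·1.3958 = +4.5628 (running +7.6695)
  i=3: 1.6985·3.2879 − -1.1740·2.2440 = +8.2188 (running +15.8884)
  i=4: -1.1740·1.2299 − -2.8231·3.2879 = +7.8382 (running +23.7266)
  i=5: -2.8231·-1.2238 − -1.3290·1.2299 = +5.0894 (running +28.8160)
  i=6: -1.3290·-2.2308 − 0.8605·-1.2238 = +4.0180 (running +32.8340)
  i=7: 0.8605·-0.5450 − 2.9953·-2.2308 = +6.2130 (running +39.0470)
  i=8: 2.9953·0.6040 − 3.5628·-0.5450 = +3.7508 (running +42.7978)
Area = |Σ|/2 = |42.7978|/2 = 21.3989

Area at t=0.452: 21.3989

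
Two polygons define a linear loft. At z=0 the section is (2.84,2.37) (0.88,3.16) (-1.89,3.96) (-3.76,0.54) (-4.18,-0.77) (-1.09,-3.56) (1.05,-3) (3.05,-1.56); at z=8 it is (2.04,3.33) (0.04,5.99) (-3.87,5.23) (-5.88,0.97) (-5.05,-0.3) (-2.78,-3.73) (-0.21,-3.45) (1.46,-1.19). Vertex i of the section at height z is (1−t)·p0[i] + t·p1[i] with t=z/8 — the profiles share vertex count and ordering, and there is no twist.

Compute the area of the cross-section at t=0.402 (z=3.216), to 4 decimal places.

Area at t=0.402: 44.0086

Cross-section at t=0.402: each vertex is (1-t)·p0[i] + t·p1[i].
  v1: (1-0.402)·(2.84,2.37) + 0.402·(2.04,3.33) = (2.5184,2.7559)
  v2: (1-0.402)·(0.88,3.16) + 0.402·(0.04,5.99) = (0.5423,4.2977)
  v3: (1-0.402)·(-1.89,3.96) + 0.402·(-3.87,5.23) = (-2.6860,4.4705)
  v4: (1-0.402)·(-3.76,0.54) + 0.402·(-5.88,0.97) = (-4.6122,0.7129)
  v5: (1-0.402)·(-4.18,-0.77) + 0.402·(-5.05,-0.3) = (-4.5297,-0.5811)
  v6: (1-0.402)·(-1.09,-3.56) + 0.402·(-2.78,-3.73) = (-1.7694,-3.6283)
  v7: (1-0.402)·(1.05,-3) + 0.402·(-0.21,-3.45) = (0.5435,-3.1809)
  v8: (1-0.402)·(3.05,-1.56) + 0.402·(1.46,-1.19) = (2.4108,-1.4113)
Shoelace sum Σ(x_i·y_{i+1} − x_{i+1}·y_i):
  i=1: 2.5184·4.2977 − 0.5423·2.7559 = +9.3286 (running +9.3286)
  i=2: 0.5423·4.4705 − -2.6860·4.2977 = +13.9678 (running +23.2964)
  i=3: -2.6860·0.7129 − -4.6122·4.4705 = +18.7045 (running +42.0009)
  i=4: -4.6122·-0.5811 − -4.5297·0.7129 = +5.9091 (running +47.9100)
  i=5: -4.5297·-3.6283 − -1.7694·-0.5811 = +15.4073 (running +63.3173)
  i=6: -1.7694·-3.1809 − 0.5435·-3.6283 = +7.6002 (running +70.9175)
  i=7: 0.5435·-1.4113 − 2.4108·-3.1809 = +6.9016 (running +77.8190)
  i=8: 2.4108·2.7559 − 2.5184·-1.4113 = +10.1981 (running +88.0172)
Area = |Σ|/2 = |88.0172|/2 = 44.0086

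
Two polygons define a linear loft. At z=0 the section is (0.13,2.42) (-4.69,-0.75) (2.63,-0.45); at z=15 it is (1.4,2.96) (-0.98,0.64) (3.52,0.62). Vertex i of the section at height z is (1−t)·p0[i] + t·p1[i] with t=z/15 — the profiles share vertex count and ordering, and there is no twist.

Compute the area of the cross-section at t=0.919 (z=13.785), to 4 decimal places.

Cross-section at t=0.919: each vertex is (1-t)·p0[i] + t·p1[i].
  v1: (1-0.919)·(0.13,2.42) + 0.919·(1.4,2.96) = (1.2971,2.9163)
  v2: (1-0.919)·(-4.69,-0.75) + 0.919·(-0.98,0.64) = (-1.2805,0.5274)
  v3: (1-0.919)·(2.63,-0.45) + 0.919·(3.52,0.62) = (3.4479,0.5333)
Shoelace sum Σ(x_i·y_{i+1} − x_{i+1}·y_i):
  i=1: 1.2971·0.5274 − -1.2805·2.9163 = +4.4184 (running +4.4184)
  i=2: -1.2805·0.5333 − 3.4479·0.5274 = -2.5014 (running +1.9170)
  i=3: 3.4479·2.9163 − 1.2971·0.5333 = +9.3632 (running +11.2802)
Area = |Σ|/2 = |11.2802|/2 = 5.6401

Area at t=0.919: 5.6401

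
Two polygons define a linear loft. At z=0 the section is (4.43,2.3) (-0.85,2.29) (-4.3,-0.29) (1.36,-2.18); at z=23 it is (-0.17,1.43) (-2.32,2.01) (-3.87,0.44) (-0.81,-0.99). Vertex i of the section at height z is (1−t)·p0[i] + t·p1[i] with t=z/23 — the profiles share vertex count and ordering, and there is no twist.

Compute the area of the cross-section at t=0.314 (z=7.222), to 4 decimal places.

Cross-section at t=0.314: each vertex is (1-t)·p0[i] + t·p1[i].
  v1: (1-0.314)·(4.43,2.3) + 0.314·(-0.17,1.43) = (2.9856,2.0268)
  v2: (1-0.314)·(-0.85,2.29) + 0.314·(-2.32,2.01) = (-1.3116,2.2021)
  v3: (1-0.314)·(-4.3,-0.29) + 0.314·(-3.87,0.44) = (-4.1650,-0.0608)
  v4: (1-0.314)·(1.36,-2.18) + 0.314·(-0.81,-0.99) = (0.6786,-1.8063)
Shoelace sum Σ(x_i·y_{i+1} − x_{i+1}·y_i):
  i=1: 2.9856·2.2021 − -1.3116·2.0268 = +9.2329 (running +9.2329)
  i=2: -1.3116·-0.0608 − -4.1650·2.2021 = +9.2513 (running +18.4842)
  i=3: -4.1650·-1.8063 − 0.6786·-0.0608 = +7.5646 (running +26.0488)
  i=4: 0.6786·2.0268 − 2.9856·-1.8063 = +6.7684 (running +32.8173)
Area = |Σ|/2 = |32.8173|/2 = 16.4086

Area at t=0.314: 16.4086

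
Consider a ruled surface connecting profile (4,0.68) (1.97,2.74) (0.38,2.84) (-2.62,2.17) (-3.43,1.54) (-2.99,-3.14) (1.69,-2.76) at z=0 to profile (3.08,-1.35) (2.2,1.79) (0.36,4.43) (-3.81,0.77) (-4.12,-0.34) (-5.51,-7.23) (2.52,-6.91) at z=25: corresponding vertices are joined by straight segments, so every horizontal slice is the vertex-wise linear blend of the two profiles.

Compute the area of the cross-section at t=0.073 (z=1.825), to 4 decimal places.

Cross-section at t=0.073: each vertex is (1-t)·p0[i] + t·p1[i].
  v1: (1-0.073)·(4,0.68) + 0.073·(3.08,-1.35) = (3.9328,0.5318)
  v2: (1-0.073)·(1.97,2.74) + 0.073·(2.2,1.79) = (1.9868,2.6707)
  v3: (1-0.073)·(0.38,2.84) + 0.073·(0.36,4.43) = (0.3785,2.9561)
  v4: (1-0.073)·(-2.62,2.17) + 0.073·(-3.81,0.77) = (-2.7069,2.0678)
  v5: (1-0.073)·(-3.43,1.54) + 0.073·(-4.12,-0.34) = (-3.4804,1.4028)
  v6: (1-0.073)·(-2.99,-3.14) + 0.073·(-5.51,-7.23) = (-3.1740,-3.4386)
  v7: (1-0.073)·(1.69,-2.76) + 0.073·(2.52,-6.91) = (1.7506,-3.0629)
Shoelace sum Σ(x_i·y_{i+1} − x_{i+1}·y_i):
  i=1: 3.9328·2.6707 − 1.9868·0.5318 = +9.4466 (running +9.4466)
  i=2: 1.9868·2.9561 − 0.3785·2.6707 = +4.8621 (running +14.3088)
  i=3: 0.3785·2.0678 − -2.7069·2.9561 = +8.7844 (running +23.0932)
  i=4: -2.7069·1.4028 − -3.4804·2.0678 = +3.3996 (running +26.4928)
  i=5: -3.4804·-3.4386 − -3.1740·1.4028 = +16.4198 (running +42.9126)
  i=6: -3.1740·-3.0629 − 1.7506·-3.4386 = +15.7412 (running +58.6539)
  i=7: 1.7506·0.5318 − 3.9328·-3.0629 = +12.9771 (running +71.6309)
Area = |Σ|/2 = |71.6309|/2 = 35.8155

Area at t=0.073: 35.8155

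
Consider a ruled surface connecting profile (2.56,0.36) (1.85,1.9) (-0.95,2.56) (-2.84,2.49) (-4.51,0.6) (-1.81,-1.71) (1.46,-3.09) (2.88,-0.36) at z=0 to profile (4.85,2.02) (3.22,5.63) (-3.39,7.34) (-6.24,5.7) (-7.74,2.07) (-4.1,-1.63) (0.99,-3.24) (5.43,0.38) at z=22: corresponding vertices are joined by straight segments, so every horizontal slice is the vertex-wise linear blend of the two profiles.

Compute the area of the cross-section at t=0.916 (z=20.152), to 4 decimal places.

Cross-section at t=0.916: each vertex is (1-t)·p0[i] + t·p1[i].
  v1: (1-0.916)·(2.56,0.36) + 0.916·(4.85,2.02) = (4.6576,1.8806)
  v2: (1-0.916)·(1.85,1.9) + 0.916·(3.22,5.63) = (3.1049,5.3167)
  v3: (1-0.916)·(-0.95,2.56) + 0.916·(-3.39,7.34) = (-3.1850,6.9385)
  v4: (1-0.916)·(-2.84,2.49) + 0.916·(-6.24,5.7) = (-5.9544,5.4304)
  v5: (1-0.916)·(-4.51,0.6) + 0.916·(-7.74,2.07) = (-7.4687,1.9465)
  v6: (1-0.916)·(-1.81,-1.71) + 0.916·(-4.1,-1.63) = (-3.9076,-1.6367)
  v7: (1-0.916)·(1.46,-3.09) + 0.916·(0.99,-3.24) = (1.0295,-3.2274)
  v8: (1-0.916)·(2.88,-0.36) + 0.916·(5.43,0.38) = (5.2158,0.3178)
Shoelace sum Σ(x_i·y_{i+1} − x_{i+1}·y_i):
  i=1: 4.6576·5.3167 − 3.1049·1.8806 = +18.9242 (running +18.9242)
  i=2: 3.1049·6.9385 − -3.1850·5.3167 = +38.4773 (running +57.4015)
  i=3: -3.1850·5.4304 − -5.9544·6.9385 = +24.0186 (running +81.4200)
  i=4: -5.9544·1.9465 − -7.4687·5.4304 = +28.9673 (running +110.3873)
  i=5: -7.4687·-1.6367 − -3.9076·1.9465 = +19.8304 (running +130.2177)
  i=6: -3.9076·-3.2274 − 1.0295·-1.6367 = +14.2965 (running +144.5142)
  i=7: 1.0295·0.3178 − 5.2158·-3.2274 = +17.1607 (running +161.6749)
  i=8: 5.2158·1.8806 − 4.6576·0.3178 = +8.3282 (running +170.0031)
Area = |Σ|/2 = |170.0031|/2 = 85.0016

Area at t=0.916: 85.0016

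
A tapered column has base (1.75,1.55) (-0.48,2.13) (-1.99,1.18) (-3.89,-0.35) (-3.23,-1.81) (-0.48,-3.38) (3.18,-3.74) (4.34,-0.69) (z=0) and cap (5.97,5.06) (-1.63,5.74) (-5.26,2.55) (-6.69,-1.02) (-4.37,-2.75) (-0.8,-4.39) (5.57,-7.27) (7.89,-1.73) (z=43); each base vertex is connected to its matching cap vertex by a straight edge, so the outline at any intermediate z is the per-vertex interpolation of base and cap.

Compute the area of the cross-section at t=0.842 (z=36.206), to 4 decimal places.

Area at t=0.842: 105.7906

Cross-section at t=0.842: each vertex is (1-t)·p0[i] + t·p1[i].
  v1: (1-0.842)·(1.75,1.55) + 0.842·(5.97,5.06) = (5.3032,4.5054)
  v2: (1-0.842)·(-0.48,2.13) + 0.842·(-1.63,5.74) = (-1.4483,5.1696)
  v3: (1-0.842)·(-1.99,1.18) + 0.842·(-5.26,2.55) = (-4.7433,2.3335)
  v4: (1-0.842)·(-3.89,-0.35) + 0.842·(-6.69,-1.02) = (-6.2476,-0.9141)
  v5: (1-0.842)·(-3.23,-1.81) + 0.842·(-4.37,-2.75) = (-4.1899,-2.6015)
  v6: (1-0.842)·(-0.48,-3.38) + 0.842·(-0.8,-4.39) = (-0.7494,-4.2304)
  v7: (1-0.842)·(3.18,-3.74) + 0.842·(5.57,-7.27) = (5.1924,-6.7123)
  v8: (1-0.842)·(4.34,-0.69) + 0.842·(7.89,-1.73) = (7.3291,-1.5657)
Shoelace sum Σ(x_i·y_{i+1} − x_{i+1}·y_i):
  i=1: 5.3032·5.1696 − -1.4483·4.5054 = +33.9409 (running +33.9409)
  i=2: -1.4483·2.3335 − -4.7433·5.1696 = +21.1416 (running +55.0825)
  i=3: -4.7433·-0.9141 − -6.2476·2.3335 = +18.9151 (running +73.9976)
  i=4: -6.2476·-2.6015 − -4.1899·-0.9141 = +12.4229 (running +86.4205)
  i=5: -4.1899·-4.2304 − -0.7494·-2.6015 = +15.7753 (running +102.1958)
  i=6: -0.7494·-6.7123 − 5.1924·-4.2304 = +26.9964 (running +129.1922)
  i=7: 5.1924·-1.5657 − 7.3291·-6.7123 = +41.0652 (running +170.2574)
  i=8: 7.3291·4.5054 − 5.3032·-1.5657 = +41.3239 (running +211.5813)
Area = |Σ|/2 = |211.5813|/2 = 105.7906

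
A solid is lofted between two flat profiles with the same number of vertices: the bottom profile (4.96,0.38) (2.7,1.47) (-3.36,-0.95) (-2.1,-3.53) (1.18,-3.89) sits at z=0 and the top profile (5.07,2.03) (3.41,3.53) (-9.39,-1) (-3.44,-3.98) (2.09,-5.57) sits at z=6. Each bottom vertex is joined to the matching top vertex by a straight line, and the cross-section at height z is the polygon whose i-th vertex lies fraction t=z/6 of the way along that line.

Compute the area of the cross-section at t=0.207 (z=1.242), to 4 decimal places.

Cross-section at t=0.207: each vertex is (1-t)·p0[i] + t·p1[i].
  v1: (1-0.207)·(4.96,0.38) + 0.207·(5.07,2.03) = (4.9828,0.7215)
  v2: (1-0.207)·(2.7,1.47) + 0.207·(3.41,3.53) = (2.8470,1.8964)
  v3: (1-0.207)·(-3.36,-0.95) + 0.207·(-9.39,-1) = (-4.6082,-0.9603)
  v4: (1-0.207)·(-2.1,-3.53) + 0.207·(-3.44,-3.98) = (-2.3774,-3.6231)
  v5: (1-0.207)·(1.18,-3.89) + 0.207·(2.09,-5.57) = (1.3684,-4.2378)
Shoelace sum Σ(x_i·y_{i+1} − x_{i+1}·y_i):
  i=1: 4.9828·1.8964 − 2.8470·0.7215 = +7.3952 (running +7.3952)
  i=2: 2.8470·-0.9603 − -4.6082·1.8964 = +6.0050 (running +13.4002)
  i=3: -4.6082·-3.6231 − -2.3774·-0.9603 = +14.4131 (running +27.8133)
  i=4: -2.3774·-4.2378 − 1.3684·-3.6231 = +15.0326 (running +42.8459)
  i=5: 1.3684·0.7215 − 4.9828·-4.2378 = +22.1031 (running +64.9490)
Area = |Σ|/2 = |64.9490|/2 = 32.4745

Area at t=0.207: 32.4745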